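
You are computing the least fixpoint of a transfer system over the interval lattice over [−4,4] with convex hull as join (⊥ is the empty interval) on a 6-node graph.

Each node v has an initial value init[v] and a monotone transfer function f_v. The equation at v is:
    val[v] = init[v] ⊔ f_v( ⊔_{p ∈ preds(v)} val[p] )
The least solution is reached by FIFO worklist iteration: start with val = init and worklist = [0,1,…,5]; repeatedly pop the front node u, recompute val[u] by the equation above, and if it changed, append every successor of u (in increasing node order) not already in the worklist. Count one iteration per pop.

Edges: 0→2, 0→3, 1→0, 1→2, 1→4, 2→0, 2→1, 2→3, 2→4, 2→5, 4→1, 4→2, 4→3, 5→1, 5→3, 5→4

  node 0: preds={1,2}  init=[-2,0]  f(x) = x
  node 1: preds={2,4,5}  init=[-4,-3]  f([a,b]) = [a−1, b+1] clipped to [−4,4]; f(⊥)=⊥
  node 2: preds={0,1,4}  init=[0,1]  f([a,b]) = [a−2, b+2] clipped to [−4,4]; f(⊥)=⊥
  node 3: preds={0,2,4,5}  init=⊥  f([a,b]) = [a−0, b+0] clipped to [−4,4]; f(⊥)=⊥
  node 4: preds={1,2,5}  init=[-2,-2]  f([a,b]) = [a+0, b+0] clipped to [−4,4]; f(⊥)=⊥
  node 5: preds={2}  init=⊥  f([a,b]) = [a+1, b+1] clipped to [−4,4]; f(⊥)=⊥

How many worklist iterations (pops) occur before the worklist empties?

Trace (12 dequeues):
  [1] u=0 | in [-4,1] | out [-4,1] | prev [-2,0] | push {}
  [2] u=1 | in [-2,1] | out [-4,2] | prev [-4,-3] | push {0}
  [3] u=2 | in [-4,2] | out [-4,4] | prev [0,1] | push {1}
  [4] u=3 | in [-4,4] | out [-4,4] | prev ⊥ | push {}
  [5] u=4 | in [-4,4] | out [-4,4] | prev [-2,-2] | push {2,3}
  [6] u=5 | in [-4,4] | out [-3,4] | prev ⊥ | push {4}
  [7] u=0 | in [-4,4] | out [-4,4] | prev [-4,1] | push {}
  [8] u=1 | in [-4,4] | out [-4,4] | prev [-4,2] | push {0}
  [9] u=2 | in [-4,4] | out [-4,4] | ==
  [10] u=3 | in [-4,4] | out [-4,4] | ==
  [11] u=4 | in [-4,4] | out [-4,4] | ==
  [12] u=0 | in [-4,4] | out [-4,4] | ==

Converged values:
  [0] [-4,4]
  [1] [-4,4]
  [2] [-4,4]
  [3] [-4,4]
  [4] [-4,4]
  [5] [-3,4]

12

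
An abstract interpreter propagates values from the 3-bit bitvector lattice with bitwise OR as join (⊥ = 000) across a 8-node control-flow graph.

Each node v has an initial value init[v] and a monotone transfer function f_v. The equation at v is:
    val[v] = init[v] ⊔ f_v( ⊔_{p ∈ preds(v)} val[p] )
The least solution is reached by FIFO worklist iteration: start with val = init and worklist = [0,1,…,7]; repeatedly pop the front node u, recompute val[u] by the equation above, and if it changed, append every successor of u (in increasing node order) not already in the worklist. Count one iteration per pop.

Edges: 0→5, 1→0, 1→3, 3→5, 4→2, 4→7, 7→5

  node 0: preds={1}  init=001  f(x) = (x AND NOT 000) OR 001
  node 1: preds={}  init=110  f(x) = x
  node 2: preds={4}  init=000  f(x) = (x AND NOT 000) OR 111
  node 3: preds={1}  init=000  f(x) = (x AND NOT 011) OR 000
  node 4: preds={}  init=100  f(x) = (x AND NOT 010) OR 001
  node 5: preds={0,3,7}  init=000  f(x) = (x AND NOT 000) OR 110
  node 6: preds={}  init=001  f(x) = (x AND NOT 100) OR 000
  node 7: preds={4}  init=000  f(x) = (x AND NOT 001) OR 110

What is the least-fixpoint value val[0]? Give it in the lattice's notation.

111

Iteration log — 10 steps:
  step 1. node 0  ⊔preds=110  new=111  old=001  +wl: 
  step 2. node 1  ⊔preds=000  new=110  stable
  step 3. node 2  ⊔preds=100  new=111  old=000  +wl: 
  step 4. node 3  ⊔preds=110  new=100  old=000  +wl: 
  step 5. node 4  ⊔preds=000  new=101  old=100  +wl: 2
  step 6. node 5  ⊔preds=111  new=111  old=000  +wl: 
  step 7. node 6  ⊔preds=000  new=001  stable
  step 8. node 7  ⊔preds=101  new=110  old=000  +wl: 5
  step 9. node 2  ⊔preds=101  new=111  stable
  step 10. node 5  ⊔preds=111  new=111  stable

Least fixpoint reached:
  node 0: 111
  node 1: 110
  node 2: 111
  node 3: 100
  node 4: 101
  node 5: 111
  node 6: 001
  node 7: 110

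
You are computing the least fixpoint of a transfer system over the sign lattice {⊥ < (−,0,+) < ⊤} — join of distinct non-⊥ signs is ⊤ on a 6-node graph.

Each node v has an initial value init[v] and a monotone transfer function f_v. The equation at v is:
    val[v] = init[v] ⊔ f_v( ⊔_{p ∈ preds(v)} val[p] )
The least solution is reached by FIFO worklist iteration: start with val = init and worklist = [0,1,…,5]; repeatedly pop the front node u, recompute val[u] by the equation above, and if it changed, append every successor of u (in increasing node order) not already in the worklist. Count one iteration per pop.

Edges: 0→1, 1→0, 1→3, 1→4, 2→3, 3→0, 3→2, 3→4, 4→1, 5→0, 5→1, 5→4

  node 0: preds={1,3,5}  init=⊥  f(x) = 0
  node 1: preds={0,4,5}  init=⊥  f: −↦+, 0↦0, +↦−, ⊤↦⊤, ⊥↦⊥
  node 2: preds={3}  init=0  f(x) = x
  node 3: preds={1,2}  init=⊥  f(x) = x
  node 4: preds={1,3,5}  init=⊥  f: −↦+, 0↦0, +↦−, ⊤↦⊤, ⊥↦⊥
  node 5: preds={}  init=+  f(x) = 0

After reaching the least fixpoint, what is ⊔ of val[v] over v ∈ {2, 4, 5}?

⊤

Trace (11 dequeues):
  [1] u=0 | in + | out 0 | prev ⊥ | push {}
  [2] u=1 | in ⊤ | out ⊤ | prev ⊥ | push {0}
  [3] u=2 | in ⊥ | out 0 | ==
  [4] u=3 | in ⊤ | out ⊤ | prev ⊥ | push {2}
  [5] u=4 | in ⊤ | out ⊤ | prev ⊥ | push {1}
  [6] u=5 | in ⊥ | out ⊤ | prev + | push {4}
  [7] u=0 | in ⊤ | out 0 | ==
  [8] u=2 | in ⊤ | out ⊤ | prev 0 | push {3}
  [9] u=1 | in ⊤ | out ⊤ | ==
  [10] u=4 | in ⊤ | out ⊤ | ==
  [11] u=3 | in ⊤ | out ⊤ | ==

Converged values:
  [0] 0
  [1] ⊤
  [2] ⊤
  [3] ⊤
  [4] ⊤
  [5] ⊤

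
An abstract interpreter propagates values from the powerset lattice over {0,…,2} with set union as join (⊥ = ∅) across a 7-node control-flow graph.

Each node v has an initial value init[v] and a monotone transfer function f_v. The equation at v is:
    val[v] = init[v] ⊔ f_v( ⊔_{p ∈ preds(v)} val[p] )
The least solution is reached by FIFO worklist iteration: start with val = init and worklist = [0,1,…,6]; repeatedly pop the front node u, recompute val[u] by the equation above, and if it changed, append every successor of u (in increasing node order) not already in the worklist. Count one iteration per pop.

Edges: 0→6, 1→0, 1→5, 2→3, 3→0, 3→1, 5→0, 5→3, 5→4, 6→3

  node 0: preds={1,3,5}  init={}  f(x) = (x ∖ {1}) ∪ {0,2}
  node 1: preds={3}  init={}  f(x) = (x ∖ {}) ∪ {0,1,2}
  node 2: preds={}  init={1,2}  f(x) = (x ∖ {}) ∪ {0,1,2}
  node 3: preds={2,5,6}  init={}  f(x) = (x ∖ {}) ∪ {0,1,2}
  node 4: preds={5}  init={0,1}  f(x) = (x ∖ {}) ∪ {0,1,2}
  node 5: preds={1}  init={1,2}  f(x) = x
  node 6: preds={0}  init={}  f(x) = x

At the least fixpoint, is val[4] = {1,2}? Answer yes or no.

Trace (11 dequeues):
  [1] u=0 | in {1,2} | out {0,2} | prev {} | push {}
  [2] u=1 | in {} | out {0,1,2} | prev {} | push {0}
  [3] u=2 | in {} | out {0,1,2} | prev {1,2} | push {}
  [4] u=3 | in {0,1,2} | out {0,1,2} | prev {} | push {1}
  [5] u=4 | in {1,2} | out {0,1,2} | prev {0,1} | push {}
  [6] u=5 | in {0,1,2} | out {0,1,2} | prev {1,2} | push {3,4}
  [7] u=6 | in {0,2} | out {0,2} | prev {} | push {}
  [8] u=0 | in {0,1,2} | out {0,2} | ==
  [9] u=1 | in {0,1,2} | out {0,1,2} | ==
  [10] u=3 | in {0,1,2} | out {0,1,2} | ==
  [11] u=4 | in {0,1,2} | out {0,1,2} | ==

Converged values:
  [0] {0,2}
  [1] {0,1,2}
  [2] {0,1,2}
  [3] {0,1,2}
  [4] {0,1,2}
  [5] {0,1,2}
  [6] {0,2}

no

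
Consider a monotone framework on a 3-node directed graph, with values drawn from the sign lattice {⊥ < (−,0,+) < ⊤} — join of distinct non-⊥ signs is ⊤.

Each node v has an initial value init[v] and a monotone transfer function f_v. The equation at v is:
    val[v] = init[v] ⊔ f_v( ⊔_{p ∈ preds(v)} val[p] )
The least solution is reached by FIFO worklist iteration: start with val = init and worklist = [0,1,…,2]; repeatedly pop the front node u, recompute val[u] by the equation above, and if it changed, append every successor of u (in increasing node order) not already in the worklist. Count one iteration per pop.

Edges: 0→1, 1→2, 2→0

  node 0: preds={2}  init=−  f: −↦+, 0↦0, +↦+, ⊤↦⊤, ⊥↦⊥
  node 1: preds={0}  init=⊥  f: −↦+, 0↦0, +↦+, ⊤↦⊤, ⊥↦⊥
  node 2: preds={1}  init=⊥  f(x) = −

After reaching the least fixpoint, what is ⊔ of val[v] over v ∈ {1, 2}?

⊤

Trace (6 dequeues):
  [1] u=0 | in ⊥ | out − | ==
  [2] u=1 | in − | out + | prev ⊥ | push {}
  [3] u=2 | in + | out − | prev ⊥ | push {0}
  [4] u=0 | in − | out ⊤ | prev − | push {1}
  [5] u=1 | in ⊤ | out ⊤ | prev + | push {2}
  [6] u=2 | in ⊤ | out − | ==

Converged values:
  [0] ⊤
  [1] ⊤
  [2] −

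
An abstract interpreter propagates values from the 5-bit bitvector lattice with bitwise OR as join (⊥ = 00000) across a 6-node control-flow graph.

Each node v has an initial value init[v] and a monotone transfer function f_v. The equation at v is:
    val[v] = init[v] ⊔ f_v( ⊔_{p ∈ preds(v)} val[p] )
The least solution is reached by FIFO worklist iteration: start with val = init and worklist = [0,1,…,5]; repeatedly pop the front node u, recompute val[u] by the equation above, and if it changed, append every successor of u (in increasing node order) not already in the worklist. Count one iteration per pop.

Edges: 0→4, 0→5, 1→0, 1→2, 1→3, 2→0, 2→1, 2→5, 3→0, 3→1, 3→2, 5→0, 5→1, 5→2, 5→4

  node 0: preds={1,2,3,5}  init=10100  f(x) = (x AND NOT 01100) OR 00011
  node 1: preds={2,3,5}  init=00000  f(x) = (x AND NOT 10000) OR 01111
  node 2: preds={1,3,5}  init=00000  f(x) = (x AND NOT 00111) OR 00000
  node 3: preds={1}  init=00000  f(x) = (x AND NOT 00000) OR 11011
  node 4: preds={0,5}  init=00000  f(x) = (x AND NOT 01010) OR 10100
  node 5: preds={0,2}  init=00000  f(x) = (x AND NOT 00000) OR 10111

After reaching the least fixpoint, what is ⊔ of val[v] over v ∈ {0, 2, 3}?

11111

Worklist (13 pops):
  #1 pop 0: in=00000 → 10111 (was 10100); enqueue []
  #2 pop 1: in=00000 → 01111 (was 00000); enqueue [0]
  #3 pop 2: in=01111 → 01000 (was 00000); enqueue [1]
  #4 pop 3: in=01111 → 11111 (was 00000); enqueue [2]
  #5 pop 4: in=10111 → 10101 (was 00000); enqueue []
  #6 pop 5: in=11111 → 11111 (was 00000); enqueue [4]
  #7 pop 0: in=11111 → 10111 (no change)
  #8 pop 1: in=11111 → 01111 (no change)
  #9 pop 2: in=11111 → 11000 (was 01000); enqueue [0,1,5]
  #10 pop 4: in=11111 → 10101 (no change)
  #11 pop 0: in=11111 → 10111 (no change)
  #12 pop 1: in=11111 → 01111 (no change)
  #13 pop 5: in=11111 → 11111 (no change)

Fixpoint:
  val[0] = 10111
  val[1] = 01111
  val[2] = 11000
  val[3] = 11111
  val[4] = 10101
  val[5] = 11111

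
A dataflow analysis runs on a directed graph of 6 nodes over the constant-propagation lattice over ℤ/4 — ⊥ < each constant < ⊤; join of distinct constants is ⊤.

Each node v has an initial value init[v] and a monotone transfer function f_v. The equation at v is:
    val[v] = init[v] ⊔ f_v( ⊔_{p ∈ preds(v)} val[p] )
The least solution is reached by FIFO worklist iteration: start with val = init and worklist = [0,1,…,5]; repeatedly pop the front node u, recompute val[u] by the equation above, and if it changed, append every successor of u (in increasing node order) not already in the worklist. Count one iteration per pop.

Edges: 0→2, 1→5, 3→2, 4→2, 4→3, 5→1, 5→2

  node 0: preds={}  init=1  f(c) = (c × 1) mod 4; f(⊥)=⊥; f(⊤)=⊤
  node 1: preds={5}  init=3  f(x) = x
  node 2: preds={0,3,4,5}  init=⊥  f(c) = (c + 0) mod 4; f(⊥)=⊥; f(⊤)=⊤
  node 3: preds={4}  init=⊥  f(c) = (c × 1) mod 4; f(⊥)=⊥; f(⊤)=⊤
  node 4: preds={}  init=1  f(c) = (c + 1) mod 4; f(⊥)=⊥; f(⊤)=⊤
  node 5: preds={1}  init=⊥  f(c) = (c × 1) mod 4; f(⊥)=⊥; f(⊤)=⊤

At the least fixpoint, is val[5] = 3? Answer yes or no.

Trace (8 dequeues):
  [1] u=0 | in ⊥ | out 1 | ==
  [2] u=1 | in ⊥ | out 3 | ==
  [3] u=2 | in 1 | out 1 | prev ⊥ | push {}
  [4] u=3 | in 1 | out 1 | prev ⊥ | push {2}
  [5] u=4 | in ⊥ | out 1 | ==
  [6] u=5 | in 3 | out 3 | prev ⊥ | push {1}
  [7] u=2 | in ⊤ | out ⊤ | prev 1 | push {}
  [8] u=1 | in 3 | out 3 | ==

Converged values:
  [0] 1
  [1] 3
  [2] ⊤
  [3] 1
  [4] 1
  [5] 3

yes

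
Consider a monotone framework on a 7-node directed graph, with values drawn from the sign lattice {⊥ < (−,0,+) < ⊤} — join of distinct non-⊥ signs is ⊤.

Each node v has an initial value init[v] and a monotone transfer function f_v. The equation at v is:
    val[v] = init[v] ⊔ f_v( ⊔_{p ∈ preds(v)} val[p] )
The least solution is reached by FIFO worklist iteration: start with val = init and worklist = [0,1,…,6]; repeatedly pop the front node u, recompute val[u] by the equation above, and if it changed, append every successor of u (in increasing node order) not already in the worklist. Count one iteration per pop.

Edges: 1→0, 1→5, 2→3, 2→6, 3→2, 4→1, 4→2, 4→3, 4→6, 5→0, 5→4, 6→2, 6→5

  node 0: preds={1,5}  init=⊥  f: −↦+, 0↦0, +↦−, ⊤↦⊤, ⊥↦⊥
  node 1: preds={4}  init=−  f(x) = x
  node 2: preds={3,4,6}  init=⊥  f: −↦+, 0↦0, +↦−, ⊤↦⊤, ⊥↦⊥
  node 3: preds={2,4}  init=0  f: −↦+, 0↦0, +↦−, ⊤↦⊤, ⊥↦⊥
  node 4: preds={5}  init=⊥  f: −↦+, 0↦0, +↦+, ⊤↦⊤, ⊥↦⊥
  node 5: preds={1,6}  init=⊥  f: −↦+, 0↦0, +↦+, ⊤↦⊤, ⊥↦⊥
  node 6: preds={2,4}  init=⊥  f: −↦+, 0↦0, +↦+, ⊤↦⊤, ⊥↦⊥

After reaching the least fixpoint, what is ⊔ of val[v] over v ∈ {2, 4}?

Trace (21 dequeues):
  [1] u=0 | in − | out + | prev ⊥ | push {}
  [2] u=1 | in ⊥ | out − | ==
  [3] u=2 | in 0 | out 0 | prev ⊥ | push {}
  [4] u=3 | in 0 | out 0 | ==
  [5] u=4 | in ⊥ | out ⊥ | ==
  [6] u=5 | in − | out + | prev ⊥ | push {0,4}
  [7] u=6 | in 0 | out 0 | prev ⊥ | push {2,5}
  [8] u=0 | in ⊤ | out ⊤ | prev + | push {}
  [9] u=4 | in + | out + | prev ⊥ | push {1,3,6}
  [10] u=2 | in ⊤ | out ⊤ | prev 0 | push {}
  [11] u=5 | in ⊤ | out ⊤ | prev + | push {0,4}
  [12] u=1 | in + | out ⊤ | prev − | push {5}
  [13] u=3 | in ⊤ | out ⊤ | prev 0 | push {2}
  [14] u=6 | in ⊤ | out ⊤ | prev 0 | push {}
  [15] u=0 | in ⊤ | out ⊤ | ==
  [16] u=4 | in ⊤ | out ⊤ | prev + | push {1,3,6}
  [17] u=5 | in ⊤ | out ⊤ | ==
  [18] u=2 | in ⊤ | out ⊤ | ==
  [19] u=1 | in ⊤ | out ⊤ | ==
  [20] u=3 | in ⊤ | out ⊤ | ==
  [21] u=6 | in ⊤ | out ⊤ | ==

Converged values:
  [0] ⊤
  [1] ⊤
  [2] ⊤
  [3] ⊤
  [4] ⊤
  [5] ⊤
  [6] ⊤

⊤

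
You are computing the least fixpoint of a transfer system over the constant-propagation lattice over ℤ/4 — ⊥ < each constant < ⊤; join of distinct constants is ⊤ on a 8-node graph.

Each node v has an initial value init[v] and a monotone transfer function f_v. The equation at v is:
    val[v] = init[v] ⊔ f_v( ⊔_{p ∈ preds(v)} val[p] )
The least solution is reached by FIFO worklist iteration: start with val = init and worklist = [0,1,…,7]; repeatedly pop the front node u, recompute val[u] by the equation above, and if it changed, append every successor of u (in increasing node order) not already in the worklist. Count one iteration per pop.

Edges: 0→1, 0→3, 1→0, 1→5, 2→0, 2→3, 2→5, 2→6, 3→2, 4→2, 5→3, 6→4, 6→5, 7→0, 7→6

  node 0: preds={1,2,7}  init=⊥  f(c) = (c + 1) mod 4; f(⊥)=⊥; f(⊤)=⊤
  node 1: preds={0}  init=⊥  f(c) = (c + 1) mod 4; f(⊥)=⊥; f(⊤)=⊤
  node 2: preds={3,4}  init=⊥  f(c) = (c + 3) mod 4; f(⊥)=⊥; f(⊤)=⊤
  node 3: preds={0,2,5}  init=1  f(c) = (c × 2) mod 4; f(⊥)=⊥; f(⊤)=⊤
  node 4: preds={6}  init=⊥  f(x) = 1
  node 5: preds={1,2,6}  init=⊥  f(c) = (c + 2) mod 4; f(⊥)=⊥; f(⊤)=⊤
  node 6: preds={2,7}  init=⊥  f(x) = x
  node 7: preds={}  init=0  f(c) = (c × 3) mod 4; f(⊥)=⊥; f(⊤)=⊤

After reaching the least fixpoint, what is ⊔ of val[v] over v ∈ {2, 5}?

Worklist (18 pops):
  #1 pop 0: in=0 → 1 (was ⊥); enqueue []
  #2 pop 1: in=1 → 2 (was ⊥); enqueue [0]
  #3 pop 2: in=1 → 0 (was ⊥); enqueue []
  #4 pop 3: in=⊤ → ⊤ (was 1); enqueue [2]
  #5 pop 4: in=⊥ → 1 (was ⊥); enqueue []
  #6 pop 5: in=⊤ → ⊤ (was ⊥); enqueue [3]
  #7 pop 6: in=0 → 0 (was ⊥); enqueue [4,5]
  #8 pop 7: in=⊥ → 0 (no change)
  #9 pop 0: in=⊤ → ⊤ (was 1); enqueue [1]
  #10 pop 2: in=⊤ → ⊤ (was 0); enqueue [0,6]
  #11 pop 3: in=⊤ → ⊤ (no change)
  #12 pop 4: in=0 → 1 (no change)
  #13 pop 5: in=⊤ → ⊤ (no change)
  #14 pop 1: in=⊤ → ⊤ (was 2); enqueue [5]
  #15 pop 0: in=⊤ → ⊤ (no change)
  #16 pop 6: in=⊤ → ⊤ (was 0); enqueue [4]
  #17 pop 5: in=⊤ → ⊤ (no change)
  #18 pop 4: in=⊤ → 1 (no change)

Fixpoint:
  val[0] = ⊤
  val[1] = ⊤
  val[2] = ⊤
  val[3] = ⊤
  val[4] = 1
  val[5] = ⊤
  val[6] = ⊤
  val[7] = 0

⊤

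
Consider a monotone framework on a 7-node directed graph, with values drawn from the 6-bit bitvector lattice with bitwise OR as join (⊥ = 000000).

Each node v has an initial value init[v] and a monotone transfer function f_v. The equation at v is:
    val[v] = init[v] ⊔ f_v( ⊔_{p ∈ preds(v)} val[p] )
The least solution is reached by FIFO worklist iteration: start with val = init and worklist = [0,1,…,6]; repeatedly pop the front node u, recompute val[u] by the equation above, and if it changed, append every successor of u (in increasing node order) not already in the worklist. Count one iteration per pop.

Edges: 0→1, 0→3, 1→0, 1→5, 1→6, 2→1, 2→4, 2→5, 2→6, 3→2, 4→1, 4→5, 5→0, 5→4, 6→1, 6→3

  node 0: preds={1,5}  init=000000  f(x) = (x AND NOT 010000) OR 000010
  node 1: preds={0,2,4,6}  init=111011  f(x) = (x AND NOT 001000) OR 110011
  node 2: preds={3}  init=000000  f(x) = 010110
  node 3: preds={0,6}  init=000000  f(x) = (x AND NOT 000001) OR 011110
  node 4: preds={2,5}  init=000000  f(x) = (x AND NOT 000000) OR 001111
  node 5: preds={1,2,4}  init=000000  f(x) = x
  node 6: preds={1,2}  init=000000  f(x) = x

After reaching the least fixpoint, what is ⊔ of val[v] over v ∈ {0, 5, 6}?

111111

Iteration log — 15 steps:
  step 1. node 0  ⊔preds=111011  new=101011  old=000000  +wl: 
  step 2. node 1  ⊔preds=101011  new=111011  stable
  step 3. node 2  ⊔preds=000000  new=010110  old=000000  +wl: 1
  step 4. node 3  ⊔preds=101011  new=111110  old=000000  +wl: 2
  step 5. node 4  ⊔preds=010110  new=011111  old=000000  +wl: 
  step 6. node 5  ⊔preds=111111  new=111111  old=000000  +wl: 0,4
  step 7. node 6  ⊔preds=111111  new=111111  old=000000  +wl: 3
  step 8. node 1  ⊔preds=111111  new=111111  old=111011  +wl: 5,6
  step 9. node 2  ⊔preds=111110  new=010110  stable
  step 10. node 0  ⊔preds=111111  new=101111  old=101011  +wl: 1
  step 11. node 4  ⊔preds=111111  new=111111  old=011111  +wl: 
  step 12. node 3  ⊔preds=111111  new=111110  stable
  step 13. node 5  ⊔preds=111111  new=111111  stable
  step 14. node 6  ⊔preds=111111  new=111111  stable
  step 15. node 1  ⊔preds=111111  new=111111  stable

Least fixpoint reached:
  node 0: 101111
  node 1: 111111
  node 2: 010110
  node 3: 111110
  node 4: 111111
  node 5: 111111
  node 6: 111111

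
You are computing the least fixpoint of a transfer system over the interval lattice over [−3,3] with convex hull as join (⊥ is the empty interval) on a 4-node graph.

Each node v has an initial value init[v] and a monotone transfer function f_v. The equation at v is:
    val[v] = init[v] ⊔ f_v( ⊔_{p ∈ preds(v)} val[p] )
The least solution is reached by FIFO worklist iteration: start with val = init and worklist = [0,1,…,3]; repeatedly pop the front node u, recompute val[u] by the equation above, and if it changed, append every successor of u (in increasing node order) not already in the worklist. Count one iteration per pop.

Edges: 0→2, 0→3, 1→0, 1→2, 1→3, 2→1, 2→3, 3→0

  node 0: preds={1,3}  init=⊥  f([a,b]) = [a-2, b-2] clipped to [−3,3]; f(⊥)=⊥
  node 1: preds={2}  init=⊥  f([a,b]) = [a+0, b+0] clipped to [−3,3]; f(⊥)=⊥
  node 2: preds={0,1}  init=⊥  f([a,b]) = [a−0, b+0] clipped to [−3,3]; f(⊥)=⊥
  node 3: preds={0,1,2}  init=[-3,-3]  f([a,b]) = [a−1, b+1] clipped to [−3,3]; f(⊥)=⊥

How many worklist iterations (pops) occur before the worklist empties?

8

Worklist (8 pops):
  #1 pop 0: in=[-3,-3] → [-3,-3] (was ⊥); enqueue []
  #2 pop 1: in=⊥ → ⊥ (no change)
  #3 pop 2: in=[-3,-3] → [-3,-3] (was ⊥); enqueue [1]
  #4 pop 3: in=[-3,-3] → [-3,-2] (was [-3,-3]); enqueue [0]
  #5 pop 1: in=[-3,-3] → [-3,-3] (was ⊥); enqueue [2,3]
  #6 pop 0: in=[-3,-2] → [-3,-3] (no change)
  #7 pop 2: in=[-3,-3] → [-3,-3] (no change)
  #8 pop 3: in=[-3,-3] → [-3,-2] (no change)

Fixpoint:
  val[0] = [-3,-3]
  val[1] = [-3,-3]
  val[2] = [-3,-3]
  val[3] = [-3,-2]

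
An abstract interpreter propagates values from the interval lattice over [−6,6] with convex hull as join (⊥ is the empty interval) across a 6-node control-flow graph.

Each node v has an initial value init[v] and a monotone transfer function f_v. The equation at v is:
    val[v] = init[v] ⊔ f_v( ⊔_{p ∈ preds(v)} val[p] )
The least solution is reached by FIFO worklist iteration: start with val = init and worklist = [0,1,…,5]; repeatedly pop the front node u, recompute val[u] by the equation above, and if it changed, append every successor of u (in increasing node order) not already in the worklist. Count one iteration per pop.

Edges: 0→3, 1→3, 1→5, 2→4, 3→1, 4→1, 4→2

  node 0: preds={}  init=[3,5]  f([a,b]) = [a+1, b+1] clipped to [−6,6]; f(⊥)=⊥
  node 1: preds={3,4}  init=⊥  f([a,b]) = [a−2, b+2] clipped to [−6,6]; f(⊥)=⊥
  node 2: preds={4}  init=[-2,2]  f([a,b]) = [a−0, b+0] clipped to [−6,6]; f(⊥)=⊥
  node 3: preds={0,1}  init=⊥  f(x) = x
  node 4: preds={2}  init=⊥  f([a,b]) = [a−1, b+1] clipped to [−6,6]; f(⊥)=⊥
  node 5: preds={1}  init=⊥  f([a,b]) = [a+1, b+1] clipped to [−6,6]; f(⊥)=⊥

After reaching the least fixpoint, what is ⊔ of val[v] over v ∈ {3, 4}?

Iteration log — 22 steps:
  step 1. node 0  ⊔preds=⊥  new=[3,5]  stable
  step 2. node 1  ⊔preds=⊥  new=⊥  stable
  step 3. node 2  ⊔preds=⊥  new=[-2,2]  stable
  step 4. node 3  ⊔preds=[3,5]  new=[3,5]  old=⊥  +wl: 1
  step 5. node 4  ⊔preds=[-2,2]  new=[-3,3]  old=⊥  +wl: 2
  step 6. node 5  ⊔preds=⊥  new=⊥  stable
  step 7. node 1  ⊔preds=[-3,5]  new=[-5,6]  old=⊥  +wl: 3,5
  step 8. node 2  ⊔preds=[-3,3]  new=[-3,3]  old=[-2,2]  +wl: 4
  step 9. node 3  ⊔preds=[-5,6]  new=[-5,6]  old=[3,5]  +wl: 1
  step 10. node 5  ⊔preds=[-5,6]  new=[-4,6]  old=⊥  +wl: 
  step 11. node 4  ⊔preds=[-3,3]  new=[-4,4]  old=[-3,3]  +wl: 2
  step 12. node 1  ⊔preds=[-5,6]  new=[-6,6]  old=[-5,6]  +wl: 3,5
  step 13. node 2  ⊔preds=[-4,4]  new=[-4,4]  old=[-3,3]  +wl: 4
  step 14. node 3  ⊔preds=[-6,6]  new=[-6,6]  old=[-5,6]  +wl: 1
  step 15. node 5  ⊔preds=[-6,6]  new=[-5,6]  old=[-4,6]  +wl: 
  step 16. node 4  ⊔preds=[-4,4]  new=[-5,5]  old=[-4,4]  +wl: 2
  step 17. node 1  ⊔preds=[-6,6]  new=[-6,6]  stable
  step 18. node 2  ⊔preds=[-5,5]  new=[-5,5]  old=[-4,4]  +wl: 4
  step 19. node 4  ⊔preds=[-5,5]  new=[-6,6]  old=[-5,5]  +wl: 1,2
  step 20. node 1  ⊔preds=[-6,6]  new=[-6,6]  stable
  step 21. node 2  ⊔preds=[-6,6]  new=[-6,6]  old=[-5,5]  +wl: 4
  step 22. node 4  ⊔preds=[-6,6]  new=[-6,6]  stable

Least fixpoint reached:
  node 0: [3,5]
  node 1: [-6,6]
  node 2: [-6,6]
  node 3: [-6,6]
  node 4: [-6,6]
  node 5: [-5,6]

[-6,6]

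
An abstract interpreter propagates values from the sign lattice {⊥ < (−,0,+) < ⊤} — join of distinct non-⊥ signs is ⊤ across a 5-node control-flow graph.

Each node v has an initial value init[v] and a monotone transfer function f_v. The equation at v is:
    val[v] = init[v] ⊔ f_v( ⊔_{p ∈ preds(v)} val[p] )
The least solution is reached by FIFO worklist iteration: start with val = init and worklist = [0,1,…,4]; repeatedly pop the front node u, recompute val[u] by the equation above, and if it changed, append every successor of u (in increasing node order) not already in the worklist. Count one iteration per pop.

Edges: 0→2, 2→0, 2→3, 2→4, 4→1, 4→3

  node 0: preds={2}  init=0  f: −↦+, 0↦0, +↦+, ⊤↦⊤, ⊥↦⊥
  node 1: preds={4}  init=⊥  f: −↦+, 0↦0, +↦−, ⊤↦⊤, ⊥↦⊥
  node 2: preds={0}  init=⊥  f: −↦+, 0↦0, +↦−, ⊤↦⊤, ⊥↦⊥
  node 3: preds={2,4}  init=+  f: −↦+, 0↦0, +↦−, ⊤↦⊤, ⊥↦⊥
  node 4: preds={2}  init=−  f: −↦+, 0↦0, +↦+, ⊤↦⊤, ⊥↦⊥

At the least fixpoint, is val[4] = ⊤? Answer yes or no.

Trace (8 dequeues):
  [1] u=0 | in ⊥ | out 0 | ==
  [2] u=1 | in − | out + | prev ⊥ | push {}
  [3] u=2 | in 0 | out 0 | prev ⊥ | push {0}
  [4] u=3 | in ⊤ | out ⊤ | prev + | push {}
  [5] u=4 | in 0 | out ⊤ | prev − | push {1,3}
  [6] u=0 | in 0 | out 0 | ==
  [7] u=1 | in ⊤ | out ⊤ | prev + | push {}
  [8] u=3 | in ⊤ | out ⊤ | ==

Converged values:
  [0] 0
  [1] ⊤
  [2] 0
  [3] ⊤
  [4] ⊤

yes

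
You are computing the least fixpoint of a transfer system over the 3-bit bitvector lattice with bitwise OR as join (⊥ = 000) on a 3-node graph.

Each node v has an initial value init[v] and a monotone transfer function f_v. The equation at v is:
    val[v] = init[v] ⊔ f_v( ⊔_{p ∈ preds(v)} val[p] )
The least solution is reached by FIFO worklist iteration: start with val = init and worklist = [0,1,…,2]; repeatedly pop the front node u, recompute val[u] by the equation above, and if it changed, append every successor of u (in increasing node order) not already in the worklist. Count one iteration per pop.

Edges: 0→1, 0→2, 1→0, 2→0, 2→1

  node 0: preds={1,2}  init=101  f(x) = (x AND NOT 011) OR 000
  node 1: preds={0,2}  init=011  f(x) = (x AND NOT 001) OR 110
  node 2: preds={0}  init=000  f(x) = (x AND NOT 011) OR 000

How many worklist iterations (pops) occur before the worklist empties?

5

Worklist (5 pops):
  #1 pop 0: in=011 → 101 (no change)
  #2 pop 1: in=101 → 111 (was 011); enqueue [0]
  #3 pop 2: in=101 → 100 (was 000); enqueue [1]
  #4 pop 0: in=111 → 101 (no change)
  #5 pop 1: in=101 → 111 (no change)

Fixpoint:
  val[0] = 101
  val[1] = 111
  val[2] = 100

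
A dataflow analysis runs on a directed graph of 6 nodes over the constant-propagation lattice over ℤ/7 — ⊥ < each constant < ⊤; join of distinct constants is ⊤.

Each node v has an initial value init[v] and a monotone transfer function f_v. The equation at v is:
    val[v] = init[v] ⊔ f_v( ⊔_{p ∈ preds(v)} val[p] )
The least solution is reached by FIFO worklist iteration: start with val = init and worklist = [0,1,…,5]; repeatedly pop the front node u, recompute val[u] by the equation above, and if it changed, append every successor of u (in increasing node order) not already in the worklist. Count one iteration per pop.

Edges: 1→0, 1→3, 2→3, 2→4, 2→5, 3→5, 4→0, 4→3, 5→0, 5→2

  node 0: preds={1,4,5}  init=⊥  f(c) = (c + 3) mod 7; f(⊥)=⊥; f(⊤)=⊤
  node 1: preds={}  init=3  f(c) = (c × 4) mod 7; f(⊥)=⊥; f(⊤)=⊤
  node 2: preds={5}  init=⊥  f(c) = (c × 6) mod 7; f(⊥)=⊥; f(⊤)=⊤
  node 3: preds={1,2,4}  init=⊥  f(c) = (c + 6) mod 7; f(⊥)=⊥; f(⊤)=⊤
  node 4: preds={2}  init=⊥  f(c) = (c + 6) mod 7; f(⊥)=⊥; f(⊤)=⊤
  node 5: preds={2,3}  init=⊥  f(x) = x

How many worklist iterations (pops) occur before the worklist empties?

Trace (19 dequeues):
  [1] u=0 | in 3 | out 6 | prev ⊥ | push {}
  [2] u=1 | in ⊥ | out 3 | ==
  [3] u=2 | in ⊥ | out ⊥ | ==
  [4] u=3 | in 3 | out 2 | prev ⊥ | push {}
  [5] u=4 | in ⊥ | out ⊥ | ==
  [6] u=5 | in 2 | out 2 | prev ⊥ | push {0,2}
  [7] u=0 | in ⊤ | out ⊤ | prev 6 | push {}
  [8] u=2 | in 2 | out 5 | prev ⊥ | push {3,4,5}
  [9] u=3 | in ⊤ | out ⊤ | prev 2 | push {}
  [10] u=4 | in 5 | out 4 | prev ⊥ | push {0,3}
  [11] u=5 | in ⊤ | out ⊤ | prev 2 | push {2}
  [12] u=0 | in ⊤ | out ⊤ | ==
  [13] u=3 | in ⊤ | out ⊤ | ==
  [14] u=2 | in ⊤ | out ⊤ | prev 5 | push {3,4,5}
  [15] u=3 | in ⊤ | out ⊤ | ==
  [16] u=4 | in ⊤ | out ⊤ | prev 4 | push {0,3}
  [17] u=5 | in ⊤ | out ⊤ | ==
  [18] u=0 | in ⊤ | out ⊤ | ==
  [19] u=3 | in ⊤ | out ⊤ | ==

Converged values:
  [0] ⊤
  [1] 3
  [2] ⊤
  [3] ⊤
  [4] ⊤
  [5] ⊤

19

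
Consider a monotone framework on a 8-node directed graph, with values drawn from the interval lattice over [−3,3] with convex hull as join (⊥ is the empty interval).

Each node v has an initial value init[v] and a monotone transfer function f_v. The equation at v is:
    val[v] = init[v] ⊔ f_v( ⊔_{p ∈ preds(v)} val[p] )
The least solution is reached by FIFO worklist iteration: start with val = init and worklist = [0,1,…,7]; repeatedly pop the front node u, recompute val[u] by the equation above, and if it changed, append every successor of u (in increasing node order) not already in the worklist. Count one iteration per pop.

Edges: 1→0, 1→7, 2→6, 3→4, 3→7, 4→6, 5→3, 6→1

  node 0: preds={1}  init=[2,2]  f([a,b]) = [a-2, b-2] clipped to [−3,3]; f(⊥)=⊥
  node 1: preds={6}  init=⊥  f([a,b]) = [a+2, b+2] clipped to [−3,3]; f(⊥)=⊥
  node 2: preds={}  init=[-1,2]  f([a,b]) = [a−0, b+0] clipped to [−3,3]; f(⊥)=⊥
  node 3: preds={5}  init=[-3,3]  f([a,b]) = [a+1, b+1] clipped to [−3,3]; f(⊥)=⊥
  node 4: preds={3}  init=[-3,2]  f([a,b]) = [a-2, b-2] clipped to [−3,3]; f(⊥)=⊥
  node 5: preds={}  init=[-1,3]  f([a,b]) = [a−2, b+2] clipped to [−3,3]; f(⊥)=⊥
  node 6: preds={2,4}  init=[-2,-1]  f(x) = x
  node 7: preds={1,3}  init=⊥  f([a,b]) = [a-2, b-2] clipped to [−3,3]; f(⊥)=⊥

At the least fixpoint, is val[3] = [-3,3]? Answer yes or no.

yes

Iteration log — 12 steps:
  step 1. node 0  ⊔preds=⊥  new=[2,2]  stable
  step 2. node 1  ⊔preds=[-2,-1]  new=[0,1]  old=⊥  +wl: 0
  step 3. node 2  ⊔preds=⊥  new=[-1,2]  stable
  step 4. node 3  ⊔preds=[-1,3]  new=[-3,3]  stable
  step 5. node 4  ⊔preds=[-3,3]  new=[-3,2]  stable
  step 6. node 5  ⊔preds=⊥  new=[-1,3]  stable
  step 7. node 6  ⊔preds=[-3,2]  new=[-3,2]  old=[-2,-1]  +wl: 1
  step 8. node 7  ⊔preds=[-3,3]  new=[-3,1]  old=⊥  +wl: 
  step 9. node 0  ⊔preds=[0,1]  new=[-2,2]  old=[2,2]  +wl: 
  step 10. node 1  ⊔preds=[-3,2]  new=[-1,3]  old=[0,1]  +wl: 0,7
  step 11. node 0  ⊔preds=[-1,3]  new=[-3,2]  old=[-2,2]  +wl: 
  step 12. node 7  ⊔preds=[-3,3]  new=[-3,1]  stable

Least fixpoint reached:
  node 0: [-3,2]
  node 1: [-1,3]
  node 2: [-1,2]
  node 3: [-3,3]
  node 4: [-3,2]
  node 5: [-1,3]
  node 6: [-3,2]
  node 7: [-3,1]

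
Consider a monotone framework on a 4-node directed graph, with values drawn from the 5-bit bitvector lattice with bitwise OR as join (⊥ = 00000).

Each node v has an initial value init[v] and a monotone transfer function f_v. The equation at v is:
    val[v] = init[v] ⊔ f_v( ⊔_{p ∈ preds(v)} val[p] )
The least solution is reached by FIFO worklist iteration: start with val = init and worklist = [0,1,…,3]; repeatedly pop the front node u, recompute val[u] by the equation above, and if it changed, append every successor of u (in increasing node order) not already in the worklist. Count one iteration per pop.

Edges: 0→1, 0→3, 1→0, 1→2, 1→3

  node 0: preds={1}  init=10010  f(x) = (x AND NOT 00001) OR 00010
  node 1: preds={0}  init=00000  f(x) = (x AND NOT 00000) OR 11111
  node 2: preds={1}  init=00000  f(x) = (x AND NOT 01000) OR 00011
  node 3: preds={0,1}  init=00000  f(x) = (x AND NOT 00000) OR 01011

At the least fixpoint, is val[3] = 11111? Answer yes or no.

yes

Trace (7 dequeues):
  [1] u=0 | in 00000 | out 10010 | ==
  [2] u=1 | in 10010 | out 11111 | prev 00000 | push {0}
  [3] u=2 | in 11111 | out 10111 | prev 00000 | push {}
  [4] u=3 | in 11111 | out 11111 | prev 00000 | push {}
  [5] u=0 | in 11111 | out 11110 | prev 10010 | push {1,3}
  [6] u=1 | in 11110 | out 11111 | ==
  [7] u=3 | in 11111 | out 11111 | ==

Converged values:
  [0] 11110
  [1] 11111
  [2] 10111
  [3] 11111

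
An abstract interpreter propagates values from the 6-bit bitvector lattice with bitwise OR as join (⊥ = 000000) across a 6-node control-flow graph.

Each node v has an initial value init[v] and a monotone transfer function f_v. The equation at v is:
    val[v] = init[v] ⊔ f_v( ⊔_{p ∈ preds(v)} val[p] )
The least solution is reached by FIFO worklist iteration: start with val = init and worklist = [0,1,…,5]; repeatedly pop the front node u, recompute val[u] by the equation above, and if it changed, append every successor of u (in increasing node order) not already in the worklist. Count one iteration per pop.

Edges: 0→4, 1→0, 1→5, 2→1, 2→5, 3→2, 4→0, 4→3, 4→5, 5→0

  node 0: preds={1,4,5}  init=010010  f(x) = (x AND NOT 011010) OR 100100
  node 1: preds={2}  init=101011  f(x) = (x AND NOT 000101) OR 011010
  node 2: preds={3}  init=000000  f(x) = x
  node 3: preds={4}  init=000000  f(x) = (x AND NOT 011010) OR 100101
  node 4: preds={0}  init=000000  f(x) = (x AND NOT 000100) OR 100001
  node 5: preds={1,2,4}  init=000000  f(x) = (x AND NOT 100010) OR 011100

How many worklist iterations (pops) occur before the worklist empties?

11

Iteration log — 11 steps:
  step 1. node 0  ⊔preds=101011  new=110111  old=010010  +wl: 
  step 2. node 1  ⊔preds=000000  new=111011  old=101011  +wl: 0
  step 3. node 2  ⊔preds=000000  new=000000  stable
  step 4. node 3  ⊔preds=000000  new=100101  old=000000  +wl: 2
  step 5. node 4  ⊔preds=110111  new=110011  old=000000  +wl: 3
  step 6. node 5  ⊔preds=111011  new=011101  old=000000  +wl: 
  step 7. node 0  ⊔preds=111111  new=110111  stable
  step 8. node 2  ⊔preds=100101  new=100101  old=000000  +wl: 1,5
  step 9. node 3  ⊔preds=110011  new=100101  stable
  step 10. node 1  ⊔preds=100101  new=111011  stable
  step 11. node 5  ⊔preds=111111  new=011101  stable

Least fixpoint reached:
  node 0: 110111
  node 1: 111011
  node 2: 100101
  node 3: 100101
  node 4: 110011
  node 5: 011101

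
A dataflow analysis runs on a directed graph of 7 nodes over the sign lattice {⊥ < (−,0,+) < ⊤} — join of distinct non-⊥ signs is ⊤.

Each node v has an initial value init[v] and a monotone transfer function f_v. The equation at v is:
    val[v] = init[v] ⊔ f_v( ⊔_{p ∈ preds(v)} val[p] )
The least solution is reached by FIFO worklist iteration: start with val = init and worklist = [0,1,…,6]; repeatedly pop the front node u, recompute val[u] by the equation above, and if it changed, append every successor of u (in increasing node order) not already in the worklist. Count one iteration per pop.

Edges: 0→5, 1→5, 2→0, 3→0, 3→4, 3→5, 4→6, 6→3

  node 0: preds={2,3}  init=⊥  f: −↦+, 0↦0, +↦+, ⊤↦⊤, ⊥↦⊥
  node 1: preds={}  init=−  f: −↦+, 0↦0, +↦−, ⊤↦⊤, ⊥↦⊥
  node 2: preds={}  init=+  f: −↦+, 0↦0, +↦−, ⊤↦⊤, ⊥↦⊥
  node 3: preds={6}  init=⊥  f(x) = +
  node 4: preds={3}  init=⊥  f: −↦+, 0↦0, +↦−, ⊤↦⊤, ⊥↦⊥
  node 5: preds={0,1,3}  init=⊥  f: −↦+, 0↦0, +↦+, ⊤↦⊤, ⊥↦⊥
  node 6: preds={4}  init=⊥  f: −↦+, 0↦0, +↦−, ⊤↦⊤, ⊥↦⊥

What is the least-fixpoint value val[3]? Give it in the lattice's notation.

Worklist (9 pops):
  #1 pop 0: in=+ → + (was ⊥); enqueue []
  #2 pop 1: in=⊥ → − (no change)
  #3 pop 2: in=⊥ → + (no change)
  #4 pop 3: in=⊥ → + (was ⊥); enqueue [0]
  #5 pop 4: in=+ → − (was ⊥); enqueue []
  #6 pop 5: in=⊤ → ⊤ (was ⊥); enqueue []
  #7 pop 6: in=− → + (was ⊥); enqueue [3]
  #8 pop 0: in=+ → + (no change)
  #9 pop 3: in=+ → + (no change)

Fixpoint:
  val[0] = +
  val[1] = −
  val[2] = +
  val[3] = +
  val[4] = −
  val[5] = ⊤
  val[6] = +

+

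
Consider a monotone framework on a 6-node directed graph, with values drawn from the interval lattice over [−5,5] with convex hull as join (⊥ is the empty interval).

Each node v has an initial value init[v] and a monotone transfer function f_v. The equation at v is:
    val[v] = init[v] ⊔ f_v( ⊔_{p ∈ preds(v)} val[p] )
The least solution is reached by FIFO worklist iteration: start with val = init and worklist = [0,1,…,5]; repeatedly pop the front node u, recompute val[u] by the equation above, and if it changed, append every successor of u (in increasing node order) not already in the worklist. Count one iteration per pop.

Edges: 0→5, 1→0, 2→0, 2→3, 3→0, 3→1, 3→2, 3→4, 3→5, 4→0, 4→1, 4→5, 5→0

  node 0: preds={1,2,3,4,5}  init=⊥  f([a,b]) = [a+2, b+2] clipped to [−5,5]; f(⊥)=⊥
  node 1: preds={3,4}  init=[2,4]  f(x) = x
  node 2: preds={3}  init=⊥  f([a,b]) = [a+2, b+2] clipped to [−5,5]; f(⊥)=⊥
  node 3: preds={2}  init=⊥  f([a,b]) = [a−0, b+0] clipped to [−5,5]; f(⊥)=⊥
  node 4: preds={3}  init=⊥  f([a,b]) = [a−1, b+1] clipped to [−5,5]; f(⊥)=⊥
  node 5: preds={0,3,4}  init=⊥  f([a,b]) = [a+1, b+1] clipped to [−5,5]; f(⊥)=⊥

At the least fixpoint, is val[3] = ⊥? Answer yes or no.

Iteration log — 7 steps:
  step 1. node 0  ⊔preds=[2,4]  new=[4,5]  old=⊥  +wl: 
  step 2. node 1  ⊔preds=⊥  new=[2,4]  stable
  step 3. node 2  ⊔preds=⊥  new=⊥  stable
  step 4. node 3  ⊔preds=⊥  new=⊥  stable
  step 5. node 4  ⊔preds=⊥  new=⊥  stable
  step 6. node 5  ⊔preds=[4,5]  new=[5,5]  old=⊥  +wl: 0
  step 7. node 0  ⊔preds=[2,5]  new=[4,5]  stable

Least fixpoint reached:
  node 0: [4,5]
  node 1: [2,4]
  node 2: ⊥
  node 3: ⊥
  node 4: ⊥
  node 5: [5,5]

yes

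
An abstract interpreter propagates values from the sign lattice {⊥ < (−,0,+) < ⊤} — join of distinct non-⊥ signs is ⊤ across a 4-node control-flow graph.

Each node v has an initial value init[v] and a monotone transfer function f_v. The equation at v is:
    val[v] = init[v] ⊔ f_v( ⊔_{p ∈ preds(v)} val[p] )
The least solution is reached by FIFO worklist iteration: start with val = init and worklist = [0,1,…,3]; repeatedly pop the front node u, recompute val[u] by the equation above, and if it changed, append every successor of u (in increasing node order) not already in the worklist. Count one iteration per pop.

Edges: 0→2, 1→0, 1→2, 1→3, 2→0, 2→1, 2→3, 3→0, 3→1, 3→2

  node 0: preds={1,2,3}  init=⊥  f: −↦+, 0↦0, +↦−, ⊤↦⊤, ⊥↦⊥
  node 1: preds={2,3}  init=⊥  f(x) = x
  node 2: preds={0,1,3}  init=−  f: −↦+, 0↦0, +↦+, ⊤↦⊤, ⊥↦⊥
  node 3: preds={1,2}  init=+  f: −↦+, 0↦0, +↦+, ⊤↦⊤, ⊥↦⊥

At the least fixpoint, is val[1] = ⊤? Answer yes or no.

Trace (7 dequeues):
  [1] u=0 | in ⊤ | out ⊤ | prev ⊥ | push {}
  [2] u=1 | in ⊤ | out ⊤ | prev ⊥ | push {0}
  [3] u=2 | in ⊤ | out ⊤ | prev − | push {1}
  [4] u=3 | in ⊤ | out ⊤ | prev + | push {2}
  [5] u=0 | in ⊤ | out ⊤ | ==
  [6] u=1 | in ⊤ | out ⊤ | ==
  [7] u=2 | in ⊤ | out ⊤ | ==

Converged values:
  [0] ⊤
  [1] ⊤
  [2] ⊤
  [3] ⊤

yes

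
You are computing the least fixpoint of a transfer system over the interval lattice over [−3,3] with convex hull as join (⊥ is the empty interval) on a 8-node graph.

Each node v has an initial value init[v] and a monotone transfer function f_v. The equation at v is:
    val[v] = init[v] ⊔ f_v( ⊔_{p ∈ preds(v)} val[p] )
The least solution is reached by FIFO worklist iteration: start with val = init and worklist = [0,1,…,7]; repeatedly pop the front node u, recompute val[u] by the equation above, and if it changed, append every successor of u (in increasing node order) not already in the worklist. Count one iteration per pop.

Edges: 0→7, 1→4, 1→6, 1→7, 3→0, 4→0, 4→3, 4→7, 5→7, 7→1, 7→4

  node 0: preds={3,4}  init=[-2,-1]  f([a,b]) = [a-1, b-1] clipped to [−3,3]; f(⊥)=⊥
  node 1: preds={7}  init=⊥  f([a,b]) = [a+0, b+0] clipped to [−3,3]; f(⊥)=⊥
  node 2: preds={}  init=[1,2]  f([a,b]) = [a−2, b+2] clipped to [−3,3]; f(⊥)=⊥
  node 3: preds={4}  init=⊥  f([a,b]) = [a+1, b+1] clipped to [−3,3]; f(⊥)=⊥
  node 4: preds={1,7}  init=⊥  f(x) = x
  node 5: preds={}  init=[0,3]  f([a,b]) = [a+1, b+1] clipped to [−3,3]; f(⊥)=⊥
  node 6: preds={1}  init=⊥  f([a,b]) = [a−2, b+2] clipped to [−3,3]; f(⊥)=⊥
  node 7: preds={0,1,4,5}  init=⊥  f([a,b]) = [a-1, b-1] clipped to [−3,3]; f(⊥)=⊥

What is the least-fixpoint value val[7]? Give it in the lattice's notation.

Trace (17 dequeues):
  [1] u=0 | in ⊥ | out [-2,-1] | ==
  [2] u=1 | in ⊥ | out ⊥ | ==
  [3] u=2 | in ⊥ | out [1,2] | ==
  [4] u=3 | in ⊥ | out ⊥ | ==
  [5] u=4 | in ⊥ | out ⊥ | ==
  [6] u=5 | in ⊥ | out [0,3] | ==
  [7] u=6 | in ⊥ | out ⊥ | ==
  [8] u=7 | in [-2,3] | out [-3,2] | prev ⊥ | push {1,4}
  [9] u=1 | in [-3,2] | out [-3,2] | prev ⊥ | push {6,7}
  [10] u=4 | in [-3,2] | out [-3,2] | prev ⊥ | push {0,3}
  [11] u=6 | in [-3,2] | out [-3,3] | prev ⊥ | push {}
  [12] u=7 | in [-3,3] | out [-3,2] | ==
  [13] u=0 | in [-3,2] | out [-3,1] | prev [-2,-1] | push {7}
  [14] u=3 | in [-3,2] | out [-2,3] | prev ⊥ | push {0}
  [15] u=7 | in [-3,3] | out [-3,2] | ==
  [16] u=0 | in [-3,3] | out [-3,2] | prev [-3,1] | push {7}
  [17] u=7 | in [-3,3] | out [-3,2] | ==

Converged values:
  [0] [-3,2]
  [1] [-3,2]
  [2] [1,2]
  [3] [-2,3]
  [4] [-3,2]
  [5] [0,3]
  [6] [-3,3]
  [7] [-3,2]

[-3,2]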